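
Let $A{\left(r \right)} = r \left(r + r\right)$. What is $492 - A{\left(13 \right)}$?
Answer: $154$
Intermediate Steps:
$A{\left(r \right)} = 2 r^{2}$ ($A{\left(r \right)} = r 2 r = 2 r^{2}$)
$492 - A{\left(13 \right)} = 492 - 2 \cdot 13^{2} = 492 - 2 \cdot 169 = 492 - 338 = 154$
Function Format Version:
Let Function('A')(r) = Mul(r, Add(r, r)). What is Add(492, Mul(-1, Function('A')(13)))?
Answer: 154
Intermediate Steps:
Function('A')(r) = Mul(2, Pow(r, 2)) (Function('A')(r) = Mul(r, Mul(2, r)) = Mul(2, Pow(r, 2)))
Add(492, Mul(-1, Function('A')(13))) = Add(492, Mul(-1, Mul(2, Pow(13, 2)))) = Add(492, Mul(-1, Mul(2, 169))) = Add(492, Mul(-1, 338)) = Add(492, -338) = 154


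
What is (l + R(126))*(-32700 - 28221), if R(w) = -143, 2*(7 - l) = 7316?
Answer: 231134274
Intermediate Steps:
l = -3651 (l = 7 - ½*7316 = 7 - 3658 = -3651)
(l + R(126))*(-32700 - 28221) = (-3651 - 143)*(-32700 - 28221) = -3794*(-60921) = 231134274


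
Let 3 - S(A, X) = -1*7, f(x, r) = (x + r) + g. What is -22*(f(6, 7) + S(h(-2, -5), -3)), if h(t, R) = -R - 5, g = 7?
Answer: -660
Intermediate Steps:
f(x, r) = 7 + r + x (f(x, r) = (x + r) + 7 = (r + x) + 7 = 7 + r + x)
h(t, R) = -5 - R
S(A, X) = 10 (S(A, X) = 3 - (-1)*7 = 3 - 1*(-7) = 3 + 7 = 10)
-22*(f(6, 7) + S(h(-2, -5), -3)) = -22*((7 + 7 + 6) + 10) = -22*(20 + 10) = -22*30 = -660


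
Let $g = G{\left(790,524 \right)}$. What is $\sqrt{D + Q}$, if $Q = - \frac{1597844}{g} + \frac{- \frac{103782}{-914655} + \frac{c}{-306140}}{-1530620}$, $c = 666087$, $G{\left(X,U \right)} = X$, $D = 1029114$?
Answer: $\frac{\sqrt{317481369039860349733646419773204887}}{555974116164740} \approx 1013.5$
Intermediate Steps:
$g = 790$
$Q = - \frac{652213601196026665721}{322464987375549200}$ ($Q = - \frac{1597844}{790} + \frac{- \frac{103782}{-914655} + \frac{666087}{-306140}}{-1530620} = \left(-1597844\right) \frac{1}{790} + \left(\left(-103782\right) \left(- \frac{1}{914655}\right) + 666087 \left(- \frac{1}{306140}\right)\right) \left(- \frac{1}{1530620}\right) = - \frac{798922}{395} + \left(\frac{4942}{43555} - \frac{666087}{306140}\right) \left(- \frac{1}{1530620}\right) = - \frac{798922}{395} - - \frac{5499695081}{4081835283234800} = - \frac{798922}{395} + \frac{5499695081}{4081835283234800} = - \frac{652213601196026665721}{322464987375549200} \approx -2022.6$)
$\sqrt{D + Q} = \sqrt{1029114 - \frac{652213601196026665721}{322464987375549200}} = \sqrt{\frac{331201019416804912743079}{322464987375549200}} = \frac{\sqrt{317481369039860349733646419773204887}}{555974116164740}$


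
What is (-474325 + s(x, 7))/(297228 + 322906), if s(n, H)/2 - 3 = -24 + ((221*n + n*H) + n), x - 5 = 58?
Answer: -445513/620134 ≈ -0.71841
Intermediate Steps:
x = 63 (x = 5 + 58 = 63)
s(n, H) = -42 + 444*n + 2*H*n (s(n, H) = 6 + 2*(-24 + ((221*n + n*H) + n)) = 6 + 2*(-24 + ((221*n + H*n) + n)) = 6 + 2*(-24 + (222*n + H*n)) = 6 + 2*(-24 + 222*n + H*n) = 6 + (-48 + 444*n + 2*H*n) = -42 + 444*n + 2*H*n)
(-474325 + s(x, 7))/(297228 + 322906) = (-474325 + (-42 + 444*63 + 2*7*63))/(297228 + 322906) = (-474325 + (-42 + 27972 + 882))/620134 = (-474325 + 28812)*(1/620134) = -445513*1/620134 = -445513/620134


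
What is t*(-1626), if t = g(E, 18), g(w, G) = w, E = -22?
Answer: 35772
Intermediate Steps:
t = -22
t*(-1626) = -22*(-1626) = 35772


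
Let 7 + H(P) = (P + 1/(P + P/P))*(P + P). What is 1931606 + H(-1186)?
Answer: 5622579707/1185 ≈ 4.7448e+6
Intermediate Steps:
H(P) = -7 + 2*P*(P + 1/(1 + P)) (H(P) = -7 + (P + 1/(P + P/P))*(P + P) = -7 + (P + 1/(P + 1))*(2*P) = -7 + (P + 1/(1 + P))*(2*P) = -7 + 2*P*(P + 1/(1 + P)))
1931606 + H(-1186) = 1931606 + (-7 - 5*(-1186) + 2*(-1186)² + 2*(-1186)³)/(1 - 1186) = 1931606 + (-7 + 5930 + 2*1406596 + 2*(-1668222856))/(-1185) = 1931606 - (-7 + 5930 + 2813192 - 3336445712)/1185 = 1931606 - 1/1185*(-3333626597) = 1931606 + 3333626597/1185 = 5622579707/1185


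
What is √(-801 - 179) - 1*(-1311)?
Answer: 1311 + 14*I*√5 ≈ 1311.0 + 31.305*I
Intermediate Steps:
√(-801 - 179) - 1*(-1311) = √(-980) + 1311 = 14*I*√5 + 1311 = 1311 + 14*I*√5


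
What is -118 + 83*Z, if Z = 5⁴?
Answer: 51757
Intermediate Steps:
Z = 625
-118 + 83*Z = -118 + 83*625 = -118 + 51875 = 51757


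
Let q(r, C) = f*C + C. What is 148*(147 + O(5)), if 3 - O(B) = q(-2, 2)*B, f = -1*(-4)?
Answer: 14800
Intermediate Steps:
f = 4
q(r, C) = 5*C (q(r, C) = 4*C + C = 5*C)
O(B) = 3 - 10*B (O(B) = 3 - 5*2*B = 3 - 10*B)
148*(147 + O(5)) = 148*(147 + (3 - 10*5)) = 148*(147 + (3 - 50)) = 148*(147 - 47) = 148*100 = 14800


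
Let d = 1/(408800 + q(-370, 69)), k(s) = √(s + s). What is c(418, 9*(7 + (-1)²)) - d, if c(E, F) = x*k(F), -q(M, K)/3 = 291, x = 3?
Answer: 14685371/407927 ≈ 36.000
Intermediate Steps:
q(M, K) = -873 (q(M, K) = -3*291 = -873)
k(s) = √2*√s (k(s) = √(2*s) = √2*√s)
c(E, F) = 3*√2*√F (c(E, F) = 3*(√2*√F) = 3*√2*√F)
d = 1/407927 (d = 1/(408800 - 873) = 1/407927 ≈ 2.4514e-6)
c(418, 9*(7 + (-1)²)) - d = 3*√2*√(9*(7 + (-1)²)) - 1*1/407927 = 3*√2*√(9*(7 + 1)) - 1/407927 = 3*√2*√(9*8) - 1/407927 = 3*√2*√72 - 1/407927 = 3*√2*(6*√2) - 1/407927 = 36 - 1/407927 = 14685371/407927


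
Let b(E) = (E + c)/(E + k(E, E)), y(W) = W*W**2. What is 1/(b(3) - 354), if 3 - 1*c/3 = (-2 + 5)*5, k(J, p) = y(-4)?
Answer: -61/21561 ≈ -0.0028292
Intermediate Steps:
y(W) = W**3
k(J, p) = -64 (k(J, p) = (-4)**3 = -64)
c = -36 (c = 9 - 3*(-2 + 5)*5 = 9 - 9*5 = 9 - 3*15 = 9 - 45 = -36)
b(E) = (-36 + E)/(-64 + E) (b(E) = (E - 36)/(E - 64) = (-36 + E)/(-64 + E))
1/(b(3) - 354) = 1/((-36 + 3)/(-64 + 3) - 354) = 1/(-33/(-61) - 354) = 1/(-1/61*(-33) - 354) = 1/(33/61 - 354) = 1/(-21561/61) = -61/21561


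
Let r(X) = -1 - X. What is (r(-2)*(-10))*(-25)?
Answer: 250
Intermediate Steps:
(r(-2)*(-10))*(-25) = ((-1 - 1*(-2))*(-10))*(-25) = ((-1 + 2)*(-10))*(-25) = (1*(-10))*(-25) = -10*(-25) = 250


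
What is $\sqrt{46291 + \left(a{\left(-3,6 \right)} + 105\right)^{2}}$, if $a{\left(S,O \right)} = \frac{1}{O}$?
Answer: $\frac{\sqrt{2064637}}{6} \approx 239.48$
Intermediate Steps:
$\sqrt{46291 + \left(a{\left(-3,6 \right)} + 105\right)^{2}} = \sqrt{46291 + \left(\frac{1}{6} + 105\right)^{2}} = \sqrt{46291 + \left(\frac{631}{6}\right)^{2}} = \sqrt{46291 + \frac{398161}{36}} = \sqrt{\frac{2064637}{36}} = \frac{\sqrt{2064637}}{6}$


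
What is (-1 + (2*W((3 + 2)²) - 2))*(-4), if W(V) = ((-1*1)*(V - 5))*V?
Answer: 4012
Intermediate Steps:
W(V) = V*(5 - V) (W(V) = (-(-5 + V))*V = (5 - V)*V = V*(5 - V))
(-1 + (2*W((3 + 2)²) - 2))*(-4) = (-1 + (2*((3 + 2)²*(5 - (3 + 2)²)) - 2))*(-4) = (-1 + (2*(5²*(5 - 1*5²)) - 2))*(-4) = (-1 + (2*(25*(5 - 1*25)) - 2))*(-4) = (-1 + (2*(25*(5 - 25)) - 2))*(-4) = (-1 + (2*(25*(-20)) - 2))*(-4) = (-1 + (2*(-500) - 2))*(-4) = (-1 + (-1000 - 2))*(-4) = (-1 - 1002)*(-4) = -1003*(-4) = 4012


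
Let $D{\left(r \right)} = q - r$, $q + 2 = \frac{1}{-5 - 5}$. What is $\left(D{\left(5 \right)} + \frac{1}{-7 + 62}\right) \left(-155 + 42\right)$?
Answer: $\frac{88027}{110} \approx 800.25$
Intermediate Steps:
$q = - \frac{21}{10}$ ($q = -2 + \frac{1}{-5 - 5} = -2 + \frac{1}{-10} = -2 - \frac{1}{10} = - \frac{21}{10} \approx -2.1$)
$D{\left(r \right)} = - \frac{21}{10} - r$
$\left(D{\left(5 \right)} + \frac{1}{-7 + 62}\right) \left(-155 + 42\right) = \left(\left(- \frac{21}{10} - 5\right) + \frac{1}{-7 + 62}\right) \left(-155 + 42\right) = \left(\left(- \frac{21}{10} - 5\right) + \frac{1}{55}\right) \left(-113\right) = \left(- \frac{71}{10} + \frac{1}{55}\right) \left(-113\right) = \left(- \frac{779}{110}\right) \left(-113\right) = \frac{88027}{110}$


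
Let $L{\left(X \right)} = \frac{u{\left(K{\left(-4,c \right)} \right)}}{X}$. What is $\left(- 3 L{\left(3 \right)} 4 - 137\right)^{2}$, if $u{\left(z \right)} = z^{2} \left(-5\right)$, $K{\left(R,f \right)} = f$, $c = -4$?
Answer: $33489$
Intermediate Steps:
$u{\left(z \right)} = - 5 z^{2}$
$L{\left(X \right)} = - \frac{80}{X}$ ($L{\left(X \right)} = \frac{\left(-5\right) \left(-4\right)^{2}}{X} = \frac{\left(-5\right) 16}{X} = - \frac{80}{X}$)
$\left(- 3 L{\left(3 \right)} 4 - 137\right)^{2} = \left(- 3 \left(- \frac{80}{3}\right) 4 - 137\right)^{2} = \left(- 3 \left(\left(-80\right) \frac{1}{3}\right) 4 - 137\right)^{2} = \left(\left(-3\right) \left(- \frac{80}{3}\right) 4 - 137\right)^{2} = \left(80 \cdot 4 - 137\right)^{2} = \left(320 - 137\right)^{2} = 183^{2} = 33489$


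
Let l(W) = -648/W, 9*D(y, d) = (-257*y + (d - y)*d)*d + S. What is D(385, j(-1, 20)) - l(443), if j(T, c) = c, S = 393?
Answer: -313716923/1329 ≈ -2.3605e+5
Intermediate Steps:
D(y, d) = 131/3 + d*(-257*y + d*(d - y))/9 (D(y, d) = ((-257*y + (d - y)*d)*d + 393)/9 = ((-257*y + d*(d - y))*d + 393)/9 = (d*(-257*y + d*(d - y)) + 393)/9 = (393 + d*(-257*y + d*(d - y)))/9 = 131/3 + d*(-257*y + d*(d - y))/9)
D(385, j(-1, 20)) - l(443) = (131/3 + (⅑)*20³ - 257/9*20*385 - ⅑*385*20²) - (-648)/443 = (131/3 + (⅑)*8000 - 1978900/9 - ⅑*385*400) - (-648)/443 = (131/3 + 8000/9 - 1978900/9 - 154000/9) - 1*(-648/443) = -708169/3 + 648/443 = -313716923/1329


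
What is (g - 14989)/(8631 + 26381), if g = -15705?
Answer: -15347/17506 ≈ -0.87667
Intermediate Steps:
(g - 14989)/(8631 + 26381) = (-15705 - 14989)/(8631 + 26381) = -30694/35012 = -30694*1/35012 = -15347/17506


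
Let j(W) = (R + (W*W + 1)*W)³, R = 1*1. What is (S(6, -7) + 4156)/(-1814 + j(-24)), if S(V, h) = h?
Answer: -4149/2655015598237 ≈ -1.5627e-9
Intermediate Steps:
R = 1
j(W) = (1 + W*(1 + W²))³ (j(W) = (1 + (W*W + 1)*W)³ = (1 + (W² + 1)*W)³ = (1 + (1 + W²)*W)³ = (1 + W*(1 + W²))³)
(S(6, -7) + 4156)/(-1814 + j(-24)) = (-7 + 4156)/(-1814 + (1 - 24 + (-24)³)³) = 4149/(-1814 + (1 - 24 - 13824)³) = 4149/(-1814 + (-13847)³) = 4149/(-1814 - 2655015596423) = 4149/(-2655015598237) = 4149*(-1/2655015598237) = -4149/2655015598237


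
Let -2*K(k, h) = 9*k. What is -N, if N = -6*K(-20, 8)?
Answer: 540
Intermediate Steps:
K(k, h) = -9*k/2
N = -540 (N = -(-27)*(-20) = -6*90 = -540)
-N = -1*(-540) = 540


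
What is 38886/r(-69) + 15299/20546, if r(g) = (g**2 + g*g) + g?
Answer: 314524401/64740446 ≈ 4.8582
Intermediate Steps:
r(g) = g + 2*g**2 (r(g) = (g**2 + g**2) + g = 2*g**2 + g = g + 2*g**2)
38886/r(-69) + 15299/20546 = 38886/((-69*(1 + 2*(-69)))) + 15299/20546 = 38886/((-69*(1 - 138))) + 15299*(1/20546) = 38886/((-69*(-137))) + 15299/20546 = 38886/9453 + 15299/20546 = 38886*(1/9453) + 15299/20546 = 12962/3151 + 15299/20546 = 314524401/64740446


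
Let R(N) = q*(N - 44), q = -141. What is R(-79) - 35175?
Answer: -17832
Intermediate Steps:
R(N) = 6204 - 141*N (R(N) = -141*(N - 44) = -141*(-44 + N) = 6204 - 141*N)
R(-79) - 35175 = (6204 - 141*(-79)) - 35175 = (6204 + 11139) - 35175 = 17343 - 35175 = -17832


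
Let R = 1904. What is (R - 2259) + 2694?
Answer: 2339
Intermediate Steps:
(R - 2259) + 2694 = (1904 - 2259) + 2694 = -355 + 2694 = 2339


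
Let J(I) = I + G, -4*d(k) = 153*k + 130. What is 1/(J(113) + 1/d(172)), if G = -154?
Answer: -13223/542145 ≈ -0.024390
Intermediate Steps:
d(k) = -65/2 - 153*k/4 (d(k) = -(153*k + 130)/4 = -(130 + 153*k)/4 = -65/2 - 153*k/4)
J(I) = -154 + I (J(I) = I - 154 = -154 + I)
1/(J(113) + 1/d(172)) = 1/((-154 + 113) + 1/(-65/2 - 153/4*172)) = 1/(-41 + 1/(-65/2 - 6579)) = 1/(-41 + 1/(-13223/2)) = 1/(-41 - 2/13223) = 1/(-542145/13223) = -13223/542145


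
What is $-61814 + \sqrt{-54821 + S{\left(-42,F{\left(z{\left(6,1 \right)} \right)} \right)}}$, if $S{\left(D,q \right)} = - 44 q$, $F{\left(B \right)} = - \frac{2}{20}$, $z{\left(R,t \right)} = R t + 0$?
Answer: $-61814 + \frac{i \sqrt{1370415}}{5} \approx -61814.0 + 234.13 i$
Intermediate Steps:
$z{\left(R,t \right)} = R t$
$F{\left(B \right)} = - \frac{1}{10}$ ($F{\left(B \right)} = \left(-2\right) \frac{1}{20} = - \frac{1}{10}$)
$-61814 + \sqrt{-54821 + S{\left(-42,F{\left(z{\left(6,1 \right)} \right)} \right)}} = -61814 + \sqrt{-54821 - - \frac{22}{5}} = -61814 + \sqrt{-54821 + \frac{22}{5}} = -61814 + \sqrt{- \frac{274083}{5}} = -61814 + \frac{i \sqrt{1370415}}{5}$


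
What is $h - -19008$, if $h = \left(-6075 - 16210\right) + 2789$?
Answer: $-488$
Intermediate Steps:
$h = -19496$ ($h = -22285 + 2789 = -19496$)
$h - -19008 = -19496 - -19008 = -19496 + 19008 = -488$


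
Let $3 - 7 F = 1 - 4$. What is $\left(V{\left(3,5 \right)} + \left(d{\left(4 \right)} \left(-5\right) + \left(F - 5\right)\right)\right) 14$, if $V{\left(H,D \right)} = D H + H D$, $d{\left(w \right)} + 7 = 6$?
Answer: $432$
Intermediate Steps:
$F = \frac{6}{7}$ ($F = \frac{3}{7} - \frac{1 - 4}{7} = \frac{3}{7} - - \frac{3}{7} = \frac{3}{7} + \frac{3}{7} = \frac{6}{7} \approx 0.85714$)
$d{\left(w \right)} = -1$ ($d{\left(w \right)} = -7 + 6 = -1$)
$V{\left(H,D \right)} = 2 D H$ ($V{\left(H,D \right)} = D H + D H = 2 D H$)
$\left(V{\left(3,5 \right)} + \left(d{\left(4 \right)} \left(-5\right) + \left(F - 5\right)\right)\right) 14 = \left(2 \cdot 5 \cdot 3 + \left(\left(-1\right) \left(-5\right) + \left(\frac{6}{7} - 5\right)\right)\right) 14 = \left(30 + \left(5 - \frac{29}{7}\right)\right) 14 = \left(30 + \frac{6}{7}\right) 14 = \frac{216}{7} \cdot 14 = 432$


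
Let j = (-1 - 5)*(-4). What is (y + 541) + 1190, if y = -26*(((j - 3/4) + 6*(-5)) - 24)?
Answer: 5061/2 ≈ 2530.5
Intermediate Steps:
j = 24 (j = -6*(-4) = 24)
y = 1599/2 (y = -26*(((24 - 3/4) + 6*(-5)) - 24) = -26*(((24 - 3*1/4) - 30) - 24) = -26*(((24 - 3/4) - 30) - 24) = -26*((93/4 - 30) - 24) = -26*(-27/4 - 24) = -26*(-123/4) = 1599/2 ≈ 799.50)
(y + 541) + 1190 = (1599/2 + 541) + 1190 = 2681/2 + 1190 = 5061/2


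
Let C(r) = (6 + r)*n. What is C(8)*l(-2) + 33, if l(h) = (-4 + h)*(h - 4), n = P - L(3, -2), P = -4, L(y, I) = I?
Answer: -975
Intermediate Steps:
n = -2 (n = -4 - 1*(-2) = -4 + 2 = -2)
l(h) = (-4 + h)² (l(h) = (-4 + h)*(-4 + h) = (-4 + h)²)
C(r) = -12 - 2*r (C(r) = (6 + r)*(-2) = -12 - 2*r)
C(8)*l(-2) + 33 = (-12 - 2*8)*(-4 - 2)² + 33 = (-12 - 16)*(-6)² + 33 = -28*36 + 33 = -1008 + 33 = -975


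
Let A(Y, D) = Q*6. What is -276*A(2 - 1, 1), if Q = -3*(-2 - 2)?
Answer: -19872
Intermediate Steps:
Q = 12 (Q = -3*(-4) = 12)
A(Y, D) = 72 (A(Y, D) = 12*6 = 72)
-276*A(2 - 1, 1) = -276*72 = -19872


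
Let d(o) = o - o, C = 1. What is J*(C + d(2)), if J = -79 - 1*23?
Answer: -102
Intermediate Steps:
d(o) = 0
J = -102 (J = -79 - 23 = -102)
J*(C + d(2)) = -102*(1 + 0) = -102*1 = -102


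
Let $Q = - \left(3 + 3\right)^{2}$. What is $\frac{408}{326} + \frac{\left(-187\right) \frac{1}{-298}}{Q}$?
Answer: $\frac{2158031}{1748664} \approx 1.2341$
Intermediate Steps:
$Q = -36$ ($Q = - 6^{2} = \left(-1\right) 36 = -36$)
$\frac{408}{326} + \frac{\left(-187\right) \frac{1}{-298}}{Q} = \frac{408}{326} + \frac{\left(-187\right) \frac{1}{-298}}{-36} = 408 \cdot \frac{1}{326} + \left(-187\right) \left(- \frac{1}{298}\right) \left(- \frac{1}{36}\right) = \frac{204}{163} + \frac{187}{298} \left(- \frac{1}{36}\right) = \frac{204}{163} - \frac{187}{10728} = \frac{2158031}{1748664}$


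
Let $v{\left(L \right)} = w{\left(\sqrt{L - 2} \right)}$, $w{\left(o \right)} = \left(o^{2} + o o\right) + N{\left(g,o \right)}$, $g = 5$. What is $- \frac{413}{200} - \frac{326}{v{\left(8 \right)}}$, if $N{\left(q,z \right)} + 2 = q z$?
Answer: $\frac{12627}{200} - \frac{163 \sqrt{6}}{5} \approx -16.718$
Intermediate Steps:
$N{\left(q,z \right)} = -2 + q z$
$w{\left(o \right)} = -2 + 2 o^{2} + 5 o$ ($w{\left(o \right)} = \left(o^{2} + o o\right) + \left(-2 + 5 o\right) = \left(o^{2} + o^{2}\right) + \left(-2 + 5 o\right) = 2 o^{2} + \left(-2 + 5 o\right) = -2 + 2 o^{2} + 5 o$)
$v{\left(L \right)} = -6 + 2 L + 5 \sqrt{-2 + L}$ ($v{\left(L \right)} = -2 + 2 \left(\sqrt{L - 2}\right)^{2} + 5 \sqrt{L - 2} = -2 + 2 \left(\sqrt{-2 + L}\right)^{2} + 5 \sqrt{-2 + L} = -2 + 2 \left(-2 + L\right) + 5 \sqrt{-2 + L} = -2 + \left(-4 + 2 L\right) + 5 \sqrt{-2 + L} = -6 + 2 L + 5 \sqrt{-2 + L}$)
$- \frac{413}{200} - \frac{326}{v{\left(8 \right)}} = - \frac{413}{200} - \frac{326}{-6 + 2 \cdot 8 + 5 \sqrt{-2 + 8}} = \left(-413\right) \frac{1}{200} - \frac{326}{-6 + 16 + 5 \sqrt{6}} = - \frac{413}{200} - \frac{326}{10 + 5 \sqrt{6}}$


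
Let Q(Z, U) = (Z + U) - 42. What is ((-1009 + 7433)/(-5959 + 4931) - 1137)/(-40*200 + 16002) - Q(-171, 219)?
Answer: -12632899/2056514 ≈ -6.1429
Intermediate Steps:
Q(Z, U) = -42 + U + Z (Q(Z, U) = (U + Z) - 42 = -42 + U + Z)
((-1009 + 7433)/(-5959 + 4931) - 1137)/(-40*200 + 16002) - Q(-171, 219) = ((-1009 + 7433)/(-5959 + 4931) - 1137)/(-40*200 + 16002) - (-42 + 219 - 171) = (6424/(-1028) - 1137)/(-8000 + 16002) - 1*6 = (6424*(-1/1028) - 1137)/8002 - 6 = (-1606/257 - 1137)*(1/8002) - 6 = -293815/257*1/8002 - 6 = -293815/2056514 - 6 = -12632899/2056514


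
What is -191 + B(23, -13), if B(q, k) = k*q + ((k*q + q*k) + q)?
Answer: -1065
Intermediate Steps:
B(q, k) = q + 3*k*q (B(q, k) = k*q + ((k*q + k*q) + q) = k*q + (2*k*q + q) = k*q + (q + 2*k*q) = q + 3*k*q)
-191 + B(23, -13) = -191 + 23*(1 + 3*(-13)) = -191 + 23*(1 - 39) = -191 + 23*(-38) = -191 - 874 = -1065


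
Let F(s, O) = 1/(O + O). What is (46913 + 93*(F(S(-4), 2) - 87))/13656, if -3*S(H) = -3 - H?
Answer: 155381/54624 ≈ 2.8446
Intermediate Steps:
S(H) = 1 + H/3 (S(H) = -(-3 - H)/3 = 1 + H/3)
F(s, O) = 1/(2*O)
(46913 + 93*(F(S(-4), 2) - 87))/13656 = (46913 + 93*((½)/2 - 87))/13656 = (46913 + 93*((½)*(½) - 87))*(1/13656) = (46913 + 93*(¼ - 87))*(1/13656) = (46913 + 93*(-347/4))*(1/13656) = (46913 - 32271/4)*(1/13656) = (155381/4)*(1/13656) = 155381/54624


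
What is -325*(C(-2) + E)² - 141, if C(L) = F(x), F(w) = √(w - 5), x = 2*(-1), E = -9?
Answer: -24191 + 5850*I*√7 ≈ -24191.0 + 15478.0*I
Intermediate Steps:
x = -2
F(w) = √(-5 + w)
C(L) = I*√7 (C(L) = √(-5 - 2) = √(-7) = I*√7)
-325*(C(-2) + E)² - 141 = -325*(I*√7 - 9)² - 141 = -325*(-9 + I*√7)² - 141 = -141 - 325*(-9 + I*√7)²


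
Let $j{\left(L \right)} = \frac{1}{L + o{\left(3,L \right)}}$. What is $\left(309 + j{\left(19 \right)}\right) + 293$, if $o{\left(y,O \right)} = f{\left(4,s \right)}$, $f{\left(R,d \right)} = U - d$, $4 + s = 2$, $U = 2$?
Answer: $\frac{13847}{23} \approx 602.04$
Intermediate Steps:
$s = -2$ ($s = -4 + 2 = -2$)
$f{\left(R,d \right)} = 2 - d$
$o{\left(y,O \right)} = 4$ ($o{\left(y,O \right)} = 2 - -2 = 2 + 2 = 4$)
$j{\left(L \right)} = \frac{1}{4 + L}$ ($j{\left(L \right)} = \frac{1}{L + 4} = \frac{1}{4 + L}$)
$\left(309 + j{\left(19 \right)}\right) + 293 = \left(309 + \frac{1}{4 + 19}\right) + 293 = \left(309 + \frac{1}{23}\right) + 293 = \frac{7108}{23} + 293 = \frac{13847}{23}$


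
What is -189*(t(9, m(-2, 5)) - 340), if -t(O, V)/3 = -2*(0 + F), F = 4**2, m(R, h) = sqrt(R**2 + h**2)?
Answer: 46116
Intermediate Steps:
F = 16
t(O, V) = 96 (t(O, V) = -(-6)*(0 + 16) = -(-6)*16 = -3*(-32) = 96)
-189*(t(9, m(-2, 5)) - 340) = -189*(96 - 340) = -189*(-244) = 46116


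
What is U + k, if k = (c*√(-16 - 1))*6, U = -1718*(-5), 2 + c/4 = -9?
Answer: 8590 - 264*I*√17 ≈ 8590.0 - 1088.5*I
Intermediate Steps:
c = -44 (c = -8 + 4*(-9) = -8 - 36 = -44)
U = 8590
k = -264*I*√17 (k = -44*√(-16 - 1)*6 = -44*I*√17*6 = -264*I*√17 ≈ -1088.5*I)
U + k = 8590 - 264*I*√17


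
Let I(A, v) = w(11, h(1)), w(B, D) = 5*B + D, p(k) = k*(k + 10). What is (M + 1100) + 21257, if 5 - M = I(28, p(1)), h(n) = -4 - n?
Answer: 22312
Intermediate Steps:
p(k) = k*(10 + k)
w(B, D) = D + 5*B
I(A, v) = 50 (I(A, v) = (-4 - 1*1) + 5*11 = (-4 - 1) + 55 = -5 + 55 = 50)
M = -45 (M = 5 - 1*50 = 5 - 50 = -45)
(M + 1100) + 21257 = (-45 + 1100) + 21257 = 1055 + 21257 = 22312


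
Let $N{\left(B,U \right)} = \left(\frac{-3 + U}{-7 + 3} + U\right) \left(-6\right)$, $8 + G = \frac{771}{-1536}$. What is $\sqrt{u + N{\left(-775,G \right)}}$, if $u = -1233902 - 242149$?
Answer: $\frac{i \sqrt{1511441655}}{32} \approx 1214.9 i$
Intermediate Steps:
$G = - \frac{4353}{512}$ ($G = -8 + \frac{771}{-1536} = -8 + 771 \left(- \frac{1}{1536}\right) = -8 - \frac{257}{512} = - \frac{4353}{512} \approx -8.502$)
$N{\left(B,U \right)} = - \frac{9}{2} - \frac{9 U}{2}$ ($N{\left(B,U \right)} = \left(\frac{-3 + U}{-4} + U\right) \left(-6\right) = \left(\left(-3 + U\right) \left(- \frac{1}{4}\right) + U\right) \left(-6\right) = \left(\left(\frac{3}{4} - \frac{U}{4}\right) + U\right) \left(-6\right) = \left(\frac{3}{4} + \frac{3 U}{4}\right) \left(-6\right) = - \frac{9}{2} - \frac{9 U}{2}$)
$u = -1476051$ ($u = -1233902 - 242149 = -1476051$)
$\sqrt{u + N{\left(-775,G \right)}} = \sqrt{-1476051 - - \frac{34569}{1024}} = \sqrt{-1476051 + \left(- \frac{9}{2} + \frac{39177}{1024}\right)} = \sqrt{-1476051 + \frac{34569}{1024}} = \sqrt{- \frac{1511441655}{1024}} = \frac{i \sqrt{1511441655}}{32}$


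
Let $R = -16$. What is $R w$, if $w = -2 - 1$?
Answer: $48$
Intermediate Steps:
$w = -3$
$R w = \left(-16\right) \left(-3\right) = 48$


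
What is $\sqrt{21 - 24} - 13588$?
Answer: $-13588 + i \sqrt{3} \approx -13588.0 + 1.732 i$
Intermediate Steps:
$\sqrt{21 - 24} - 13588 = \sqrt{-3} - 13588 = i \sqrt{3} - 13588 = -13588 + i \sqrt{3}$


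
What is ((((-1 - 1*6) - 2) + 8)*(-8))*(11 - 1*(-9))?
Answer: 160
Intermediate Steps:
((((-1 - 1*6) - 2) + 8)*(-8))*(11 - 1*(-9)) = ((((-1 - 6) - 2) + 8)*(-8))*(11 + 9) = (((-7 - 2) + 8)*(-8))*20 = ((-9 + 8)*(-8))*20 = -1*(-8)*20 = 8*20 = 160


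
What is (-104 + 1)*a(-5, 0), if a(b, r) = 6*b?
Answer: 3090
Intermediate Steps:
(-104 + 1)*a(-5, 0) = (-104 + 1)*(6*(-5)) = -103*(-30) = 3090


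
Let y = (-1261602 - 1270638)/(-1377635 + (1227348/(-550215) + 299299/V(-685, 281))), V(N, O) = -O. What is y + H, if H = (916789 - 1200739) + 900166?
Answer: 7297448221261789376/11842319041811 ≈ 6.1622e+5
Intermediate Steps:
H = 616216 (H = -283950 + 900166 = 616216)
y = 21750593182200/11842319041811 (y = (-1261602 - 1270638)/(-1377635 + (1227348/(-550215) + 299299/((-1*281)))) = -2532240/(-1377635 + (1227348*(-1/550215) + 299299/(-281))) = -2532240/(-1377635 + (-136372/61135 + 299299*(-1/281))) = -2532240/(-1377635 + (-136372/61135 - 299299/281)) = -2532240/(-1377635 - 18335964897/17178935) = -2532240/(-23684638083622/17178935) = -2532240*(-17178935/23684638083622) = 21750593182200/11842319041811 ≈ 1.8367)
y + H = 21750593182200/11842319041811 + 616216 = 7297448221261789376/11842319041811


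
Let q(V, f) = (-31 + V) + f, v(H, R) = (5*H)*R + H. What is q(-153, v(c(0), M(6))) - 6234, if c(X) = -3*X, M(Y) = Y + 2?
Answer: -6418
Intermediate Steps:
M(Y) = 2 + Y
v(H, R) = H + 5*H*R (v(H, R) = 5*H*R + H = H + 5*H*R)
q(V, f) = -31 + V + f
q(-153, v(c(0), M(6))) - 6234 = (-31 - 153 + (-3*0)*(1 + 5*(2 + 6))) - 6234 = (-31 - 153 + 0*(1 + 5*8)) - 6234 = (-31 - 153 + 0*(1 + 40)) - 6234 = (-31 - 153 + 0*41) - 6234 = (-31 - 153 + 0) - 6234 = -184 - 6234 = -6418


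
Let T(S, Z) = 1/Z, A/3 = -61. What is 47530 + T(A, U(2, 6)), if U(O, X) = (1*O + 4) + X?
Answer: 570361/12 ≈ 47530.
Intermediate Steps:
U(O, X) = 4 + O + X (U(O, X) = (O + 4) + X = (4 + O) + X = 4 + O + X)
A = -183 (A = 3*(-61) = -183)
47530 + T(A, U(2, 6)) = 47530 + 1/(4 + 2 + 6) = 47530 + 1/12 = 570361/12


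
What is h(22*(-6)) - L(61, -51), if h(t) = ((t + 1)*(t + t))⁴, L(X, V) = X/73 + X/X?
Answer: 104429632631986556794/73 ≈ 1.4305e+18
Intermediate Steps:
L(X, V) = 1 + X/73 (L(X, V) = X*(1/73) + 1 = X/73 + 1 = 1 + X/73)
h(t) = 16*t⁴*(1 + t)⁴ (h(t) = ((1 + t)*(2*t))⁴ = (2*t*(1 + t))⁴ = 16*t⁴*(1 + t)⁴)
h(22*(-6)) - L(61, -51) = 16*(22*(-6))⁴*(1 + 22*(-6))⁴ - (1 + (1/73)*61) = 16*(-132)⁴*(1 - 132)⁴ - (1 + 61/73) = 16*303595776*(-131)⁴ - 1*134/73 = 16*303595776*294499921 - 134/73 = 1430542912766939136 - 134/73 = 104429632631986556794/73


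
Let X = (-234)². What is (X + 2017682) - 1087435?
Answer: 985003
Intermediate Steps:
X = 54756
(X + 2017682) - 1087435 = (54756 + 2017682) - 1087435 = 2072438 - 1087435 = 985003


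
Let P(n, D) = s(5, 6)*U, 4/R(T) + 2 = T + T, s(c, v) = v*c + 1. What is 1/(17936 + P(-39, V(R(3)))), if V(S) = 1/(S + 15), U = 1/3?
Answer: 3/53839 ≈ 5.5722e-5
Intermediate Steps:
s(c, v) = 1 + c*v (s(c, v) = c*v + 1 = 1 + c*v)
R(T) = 4/(-2 + 2*T) (R(T) = 4/(-2 + (T + T)) = 4/(-2 + 2*T))
U = ⅓ ≈ 0.33333
V(S) = 1/(15 + S)
P(n, D) = 31/3 (P(n, D) = (1 + 5*6)*(⅓) = (1 + 30)*(⅓) = 31*(⅓) = 31/3)
1/(17936 + P(-39, V(R(3)))) = 1/(17936 + 31/3) = 1/(53839/3) = 3/53839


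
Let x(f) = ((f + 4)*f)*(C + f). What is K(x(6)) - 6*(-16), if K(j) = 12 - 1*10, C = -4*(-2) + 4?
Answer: 98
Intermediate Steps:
C = 12 (C = 8 + 4 = 12)
x(f) = f*(4 + f)*(12 + f) (x(f) = ((f + 4)*f)*(12 + f) = ((4 + f)*f)*(12 + f) = (f*(4 + f))*(12 + f) = f*(4 + f)*(12 + f))
K(j) = 2 (K(j) = 12 - 10 = 2)
K(x(6)) - 6*(-16) = 2 - 6*(-16) = 2 + 96 = 98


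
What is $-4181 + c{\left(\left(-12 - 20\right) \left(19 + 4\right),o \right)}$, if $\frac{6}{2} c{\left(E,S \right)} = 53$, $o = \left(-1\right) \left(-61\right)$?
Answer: $- \frac{12490}{3} \approx -4163.3$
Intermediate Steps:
$o = 61$
$c{\left(E,S \right)} = \frac{53}{3}$ ($c{\left(E,S \right)} = \frac{1}{3} \cdot 53 = \frac{53}{3}$)
$-4181 + c{\left(\left(-12 - 20\right) \left(19 + 4\right),o \right)} = -4181 + \frac{53}{3} = - \frac{12490}{3}$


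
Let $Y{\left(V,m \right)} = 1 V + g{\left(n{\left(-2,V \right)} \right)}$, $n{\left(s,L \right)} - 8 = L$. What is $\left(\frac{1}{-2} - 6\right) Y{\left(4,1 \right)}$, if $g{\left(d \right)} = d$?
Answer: $-104$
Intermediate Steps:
$n{\left(s,L \right)} = 8 + L$
$Y{\left(V,m \right)} = 8 + 2 V$ ($Y{\left(V,m \right)} = 1 V + \left(8 + V\right) = V + \left(8 + V\right) = 8 + 2 V$)
$\left(\frac{1}{-2} - 6\right) Y{\left(4,1 \right)} = \left(\frac{1}{-2} - 6\right) \left(8 + 2 \cdot 4\right) = \left(- \frac{1}{2} - 6\right) \left(8 + 8\right) = \left(- \frac{13}{2}\right) 16 = -104$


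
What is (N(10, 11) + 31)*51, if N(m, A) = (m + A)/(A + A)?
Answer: 35853/22 ≈ 1629.7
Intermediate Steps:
N(m, A) = (A + m)/(2*A) (N(m, A) = (A + m)/((2*A)) = (A + m)*(1/(2*A)) = (A + m)/(2*A))
(N(10, 11) + 31)*51 = ((½)*(11 + 10)/11 + 31)*51 = ((½)*(1/11)*21 + 31)*51 = (21/22 + 31)*51 = (703/22)*51 = 35853/22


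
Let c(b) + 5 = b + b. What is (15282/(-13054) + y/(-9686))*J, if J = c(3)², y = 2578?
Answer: -45418666/31610261 ≈ -1.4368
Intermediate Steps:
c(b) = -5 + 2*b (c(b) = -5 + (b + b) = -5 + 2*b)
J = 1 (J = (-5 + 2*3)² = (-5 + 6)² = 1² = 1)
(15282/(-13054) + y/(-9686))*J = (15282/(-13054) + 2578/(-9686))*1 = (15282*(-1/13054) + 2578*(-1/9686))*1 = (-7641/6527 - 1289/4843)*1 = -45418666/31610261*1 = -45418666/31610261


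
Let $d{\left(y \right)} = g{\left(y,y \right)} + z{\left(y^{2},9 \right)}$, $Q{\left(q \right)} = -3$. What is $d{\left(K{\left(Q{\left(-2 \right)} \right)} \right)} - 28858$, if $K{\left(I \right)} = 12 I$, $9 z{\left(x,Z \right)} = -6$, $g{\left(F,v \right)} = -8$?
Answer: $- \frac{86600}{3} \approx -28867.0$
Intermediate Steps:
$z{\left(x,Z \right)} = - \frac{2}{3}$ ($z{\left(x,Z \right)} = \frac{1}{9} \left(-6\right) = - \frac{2}{3}$)
$d{\left(y \right)} = - \frac{26}{3}$ ($d{\left(y \right)} = -8 - \frac{2}{3} = - \frac{26}{3}$)
$d{\left(K{\left(Q{\left(-2 \right)} \right)} \right)} - 28858 = - \frac{26}{3} - 28858 = - \frac{86600}{3}$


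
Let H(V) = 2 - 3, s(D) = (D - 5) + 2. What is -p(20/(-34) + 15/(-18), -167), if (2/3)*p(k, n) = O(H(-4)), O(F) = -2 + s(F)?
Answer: 9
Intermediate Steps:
s(D) = -3 + D (s(D) = (-5 + D) + 2 = -3 + D)
H(V) = -1
O(F) = -5 + F (O(F) = -2 + (-3 + F) = -5 + F)
p(k, n) = -9 (p(k, n) = 3*(-5 - 1)/2 = (3/2)*(-6) = -9)
-p(20/(-34) + 15/(-18), -167) = -1*(-9) = 9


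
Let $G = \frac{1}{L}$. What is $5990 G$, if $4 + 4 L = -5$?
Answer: $- \frac{23960}{9} \approx -2662.2$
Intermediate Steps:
$L = - \frac{9}{4}$ ($L = -1 + \frac{1}{4} \left(-5\right) = -1 - \frac{5}{4} = - \frac{9}{4} \approx -2.25$)
$G = - \frac{4}{9}$ ($G = \frac{1}{- \frac{9}{4}} = - \frac{4}{9} \approx -0.44444$)
$5990 G = 5990 \left(- \frac{4}{9}\right) = - \frac{23960}{9}$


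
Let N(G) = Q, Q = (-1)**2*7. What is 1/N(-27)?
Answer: 1/7 ≈ 0.14286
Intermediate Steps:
Q = 7 (Q = 1*7 = 7)
N(G) = 7
1/N(-27) = 1/7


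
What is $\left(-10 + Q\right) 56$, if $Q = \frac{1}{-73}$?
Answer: $- \frac{40936}{73} \approx -560.77$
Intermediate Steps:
$Q = - \frac{1}{73} \approx -0.013699$
$\left(-10 + Q\right) 56 = \left(-10 - \frac{1}{73}\right) 56 = \left(- \frac{731}{73}\right) 56 = - \frac{40936}{73}$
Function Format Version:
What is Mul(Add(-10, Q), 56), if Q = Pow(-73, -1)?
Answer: Rational(-40936, 73) ≈ -560.77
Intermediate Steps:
Q = Rational(-1, 73) ≈ -0.013699
Mul(Add(-10, Q), 56) = Mul(Add(-10, Rational(-1, 73)), 56) = Mul(Rational(-731, 73), 56) = Rational(-40936, 73)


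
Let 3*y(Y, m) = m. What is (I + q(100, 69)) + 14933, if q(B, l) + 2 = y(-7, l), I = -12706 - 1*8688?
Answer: -6440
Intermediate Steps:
I = -21394 (I = -12706 - 8688 = -21394)
y(Y, m) = m/3
q(B, l) = -2 + l/3
(I + q(100, 69)) + 14933 = (-21394 + (-2 + (⅓)*69)) + 14933 = (-21394 + (-2 + 23)) + 14933 = (-21394 + 21) + 14933 = -21373 + 14933 = -6440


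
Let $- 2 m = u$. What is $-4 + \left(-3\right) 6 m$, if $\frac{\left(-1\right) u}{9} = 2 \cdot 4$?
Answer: $-652$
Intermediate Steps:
$u = -72$ ($u = - 9 \cdot 2 \cdot 4 = \left(-9\right) 8 = -72$)
$m = 36$ ($m = \left(- \frac{1}{2}\right) \left(-72\right) = 36$)
$-4 + \left(-3\right) 6 m = -4 + \left(-3\right) 6 \cdot 36 = -4 - 648 = -652$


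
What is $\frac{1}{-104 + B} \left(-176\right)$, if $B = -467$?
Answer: $\frac{176}{571} \approx 0.30823$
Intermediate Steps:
$\frac{1}{-104 + B} \left(-176\right) = \frac{1}{-104 - 467} \left(-176\right) = \frac{1}{-571} \left(-176\right) = \left(- \frac{1}{571}\right) \left(-176\right) = \frac{176}{571}$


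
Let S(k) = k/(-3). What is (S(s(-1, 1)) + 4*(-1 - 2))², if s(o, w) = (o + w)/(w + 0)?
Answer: 144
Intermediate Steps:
s(o, w) = (o + w)/w
S(k) = -k/3 (S(k) = k*(-⅓) = -k/3)
(S(s(-1, 1)) + 4*(-1 - 2))² = (-(-1 + 1)/(3*1) + 4*(-1 - 2))² = (-0/3 + 4*(-3))² = (-⅓*0 - 12)² = (0 - 12)² = (-12)² = 144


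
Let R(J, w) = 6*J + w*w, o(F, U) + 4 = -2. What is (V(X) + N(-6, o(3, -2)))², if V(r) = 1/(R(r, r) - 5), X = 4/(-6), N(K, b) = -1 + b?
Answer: 300304/5929 ≈ 50.650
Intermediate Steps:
o(F, U) = -6 (o(F, U) = -4 - 2 = -6)
R(J, w) = w² + 6*J (R(J, w) = 6*J + w² = w² + 6*J)
X = -⅔ (X = 4*(-⅙) = -⅔ ≈ -0.66667)
V(r) = 1/(-5 + r² + 6*r) (V(r) = 1/((r² + 6*r) - 5) = 1/(-5 + r² + 6*r))
(V(X) + N(-6, o(3, -2)))² = (1/(-5 + (-⅔)² + 6*(-⅔)) + (-1 - 6))² = (1/(-5 + 4/9 - 4) - 7)² = (1/(-77/9) - 7)² = (-9/77 - 7)² = (-548/77)² = 300304/5929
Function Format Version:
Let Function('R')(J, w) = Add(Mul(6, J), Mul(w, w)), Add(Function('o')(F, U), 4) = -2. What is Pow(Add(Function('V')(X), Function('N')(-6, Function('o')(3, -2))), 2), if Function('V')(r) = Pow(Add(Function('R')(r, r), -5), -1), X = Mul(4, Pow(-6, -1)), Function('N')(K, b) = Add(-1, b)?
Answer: Rational(300304, 5929) ≈ 50.650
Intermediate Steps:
Function('o')(F, U) = -6 (Function('o')(F, U) = Add(-4, -2) = -6)
Function('R')(J, w) = Add(Pow(w, 2), Mul(6, J)) (Function('R')(J, w) = Add(Mul(6, J), Pow(w, 2)) = Add(Pow(w, 2), Mul(6, J)))
X = Rational(-2, 3) (X = Mul(4, Rational(-1, 6)) = Rational(-2, 3) ≈ -0.66667)
Function('V')(r) = Pow(Add(-5, Pow(r, 2), Mul(6, r)), -1) (Function('V')(r) = Pow(Add(Add(Pow(r, 2), Mul(6, r)), -5), -1) = Pow(Add(-5, Pow(r, 2), Mul(6, r)), -1))
Pow(Add(Function('V')(X), Function('N')(-6, Function('o')(3, -2))), 2) = Pow(Add(Pow(Add(-5, Pow(Rational(-2, 3), 2), Mul(6, Rational(-2, 3))), -1), Add(-1, -6)), 2) = Pow(Add(Pow(Add(-5, Rational(4, 9), -4), -1), -7), 2) = Pow(Add(Pow(Rational(-77, 9), -1), -7), 2) = Pow(Add(Rational(-9, 77), -7), 2) = Pow(Rational(-548, 77), 2) = Rational(300304, 5929)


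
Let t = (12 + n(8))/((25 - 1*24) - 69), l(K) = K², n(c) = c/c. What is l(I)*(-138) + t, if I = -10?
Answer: -938413/68 ≈ -13800.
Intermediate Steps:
n(c) = 1
t = -13/68 (t = (12 + 1)/((25 - 1*24) - 69) = 13/((25 - 24) - 69) = 13/(1 - 69) = 13/(-68) = 13*(-1/68) = -13/68 ≈ -0.19118)
l(I)*(-138) + t = (-10)²*(-138) - 13/68 = 100*(-138) - 13/68 = -13800 - 13/68 = -938413/68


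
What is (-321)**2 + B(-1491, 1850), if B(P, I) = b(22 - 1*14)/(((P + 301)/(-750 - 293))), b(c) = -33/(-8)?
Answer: 140140677/1360 ≈ 1.0304e+5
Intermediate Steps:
b(c) = 33/8 (b(c) = -33*(-1/8) = 33/8)
B(P, I) = 33/(8*(-43/149 - P/1043)) (B(P, I) = 33/(8*(((P + 301)/(-750 - 293)))) = 33/(8*(((301 + P)/(-1043)))) = 33/(8*(((301 + P)*(-1/1043)))) = 33/(8*(-43/149 - P/1043)))
(-321)**2 + B(-1491, 1850) = (-321)**2 - 34419/(2408 + 8*(-1491)) = 103041 - 34419/(2408 - 11928) = 103041 - 34419/(-9520) = 103041 - 34419*(-1/9520) = 103041 + 4917/1360 = 140140677/1360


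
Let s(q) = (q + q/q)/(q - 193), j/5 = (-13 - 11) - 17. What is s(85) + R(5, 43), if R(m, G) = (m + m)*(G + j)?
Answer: -87523/54 ≈ -1620.8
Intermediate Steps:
j = -205 (j = 5*((-13 - 11) - 17) = 5*(-24 - 17) = 5*(-41) = -205)
s(q) = (1 + q)/(-193 + q) (s(q) = (q + 1)/(-193 + q) = (1 + q)/(-193 + q))
R(m, G) = 2*m*(-205 + G) (R(m, G) = (m + m)*(G - 205) = (2*m)*(-205 + G) = 2*m*(-205 + G))
s(85) + R(5, 43) = (1 + 85)/(-193 + 85) + 2*5*(-205 + 43) = 86/(-108) + 2*5*(-162) = -1/108*86 - 1620 = -43/54 - 1620 = -87523/54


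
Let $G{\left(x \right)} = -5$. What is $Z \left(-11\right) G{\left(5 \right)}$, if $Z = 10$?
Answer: $550$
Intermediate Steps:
$Z \left(-11\right) G{\left(5 \right)} = 10 \left(-11\right) \left(-5\right) = \left(-110\right) \left(-5\right) = 550$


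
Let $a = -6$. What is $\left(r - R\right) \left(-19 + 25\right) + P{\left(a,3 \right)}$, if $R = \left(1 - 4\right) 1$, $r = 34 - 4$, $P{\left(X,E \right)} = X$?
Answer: $192$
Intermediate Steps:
$r = 30$ ($r = 34 - 4 = 30$)
$R = -3$ ($R = \left(-3\right) 1 = -3$)
$\left(r - R\right) \left(-19 + 25\right) + P{\left(a,3 \right)} = \left(30 - -3\right) \left(-19 + 25\right) - 6 = \left(30 + 3\right) 6 - 6 = 33 \cdot 6 - 6 = 198 - 6 = 192$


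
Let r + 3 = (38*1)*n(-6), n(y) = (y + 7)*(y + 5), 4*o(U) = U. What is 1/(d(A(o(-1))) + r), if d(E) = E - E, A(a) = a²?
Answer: -1/41 ≈ -0.024390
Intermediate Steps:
o(U) = U/4
d(E) = 0
n(y) = (5 + y)*(7 + y) (n(y) = (7 + y)*(5 + y) = (5 + y)*(7 + y))
r = -41 (r = -3 + (38*1)*(35 + (-6)² + 12*(-6)) = -3 + 38*(35 + 36 - 72) = -3 + 38*(-1) = -3 - 38 = -41)
1/(d(A(o(-1))) + r) = 1/(0 - 41) = 1/(-41) = -1/41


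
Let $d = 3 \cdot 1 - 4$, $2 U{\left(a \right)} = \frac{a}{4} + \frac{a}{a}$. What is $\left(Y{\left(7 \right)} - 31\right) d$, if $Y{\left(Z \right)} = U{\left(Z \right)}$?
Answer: $\frac{237}{8} \approx 29.625$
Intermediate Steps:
$U{\left(a \right)} = \frac{1}{2} + \frac{a}{8}$ ($U{\left(a \right)} = \frac{\frac{a}{4} + \frac{a}{a}}{2} = \frac{a \frac{1}{4} + 1}{2} = \frac{\frac{a}{4} + 1}{2} = \frac{1 + \frac{a}{4}}{2} = \frac{1}{2} + \frac{a}{8}$)
$Y{\left(Z \right)} = \frac{1}{2} + \frac{Z}{8}$
$d = -1$ ($d = 3 - 4 = -1$)
$\left(Y{\left(7 \right)} - 31\right) d = \left(\left(\frac{1}{2} + \frac{1}{8} \cdot 7\right) - 31\right) \left(-1\right) = \left(\left(\frac{1}{2} + \frac{7}{8}\right) - 31\right) \left(-1\right) = \left(\frac{11}{8} - 31\right) \left(-1\right) = \left(- \frac{237}{8}\right) \left(-1\right) = \frac{237}{8}$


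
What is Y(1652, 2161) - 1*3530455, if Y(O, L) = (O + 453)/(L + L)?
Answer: -15258624405/4322 ≈ -3.5305e+6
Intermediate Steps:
Y(O, L) = (453 + O)/(2*L) (Y(O, L) = (453 + O)/((2*L)) = (453 + O)*(1/(2*L)) = (453 + O)/(2*L))
Y(1652, 2161) - 1*3530455 = (½)*(453 + 1652)/2161 - 1*3530455 = (½)*(1/2161)*2105 - 3530455 = 2105/4322 - 3530455 = -15258624405/4322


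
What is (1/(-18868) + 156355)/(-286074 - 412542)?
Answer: -327789571/1464609632 ≈ -0.22381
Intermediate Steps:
(1/(-18868) + 156355)/(-286074 - 412542) = (-1/18868 + 156355)/(-698616) = (2950106139/18868)*(-1/698616) = -327789571/1464609632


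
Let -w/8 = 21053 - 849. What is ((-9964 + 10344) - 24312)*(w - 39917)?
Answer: 4823470668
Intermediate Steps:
w = -161632 (w = -8*(21053 - 849) = -8*20204 = -161632)
((-9964 + 10344) - 24312)*(w - 39917) = ((-9964 + 10344) - 24312)*(-161632 - 39917) = (380 - 24312)*(-201549) = -23932*(-201549) = 4823470668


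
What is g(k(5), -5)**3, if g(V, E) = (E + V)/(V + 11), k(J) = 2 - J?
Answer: -1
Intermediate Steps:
g(V, E) = (E + V)/(11 + V)
g(k(5), -5)**3 = ((-5 + (2 - 1*5))/(11 + (2 - 1*5)))**3 = ((-5 + (2 - 5))/(11 + (2 - 5)))**3 = ((-5 - 3)/(11 - 3))**3 = (-8/8)**3 = ((1/8)*(-8))**3 = (-1)**3 = -1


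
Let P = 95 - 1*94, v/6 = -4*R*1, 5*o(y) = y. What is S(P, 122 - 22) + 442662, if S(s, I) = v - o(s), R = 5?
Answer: 2212709/5 ≈ 4.4254e+5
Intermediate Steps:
o(y) = y/5
v = -120 (v = 6*(-4*5*1) = 6*(-20*1) = 6*(-20) = -120)
P = 1 (P = 95 - 94 = 1)
S(s, I) = -120 - s/5
S(P, 122 - 22) + 442662 = (-120 - 1/5*1) + 442662 = (-120 - 1/5) + 442662 = -601/5 + 442662 = 2212709/5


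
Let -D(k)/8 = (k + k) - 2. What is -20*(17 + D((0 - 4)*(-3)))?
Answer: 3180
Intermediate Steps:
D(k) = 16 - 16*k (D(k) = -8*((k + k) - 2) = -8*(2*k - 2) = -8*(-2 + 2*k) = 16 - 16*k)
-20*(17 + D((0 - 4)*(-3))) = -20*(17 + (16 - 16*(0 - 4)*(-3))) = -20*(17 + (16 - (-64)*(-3))) = -20*(17 + (16 - 16*12)) = -20*(17 + (16 - 192)) = -20*(17 - 176) = -20*(-159) = 3180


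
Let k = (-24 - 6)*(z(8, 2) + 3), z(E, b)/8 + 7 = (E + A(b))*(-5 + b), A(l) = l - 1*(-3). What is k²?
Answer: 119902500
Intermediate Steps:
A(l) = 3 + l (A(l) = l + 3 = 3 + l)
z(E, b) = -56 + 8*(-5 + b)*(3 + E + b) (z(E, b) = -56 + 8*((E + (3 + b))*(-5 + b)) = -56 + 8*((3 + E + b)*(-5 + b)) = -56 + 8*((-5 + b)*(3 + E + b)) = -56 + 8*(-5 + b)*(3 + E + b))
k = 10950 (k = (-24 - 6)*((-176 - 40*8 - 16*2 + 8*2² + 8*8*2) + 3) = -30*((-176 - 320 - 32 + 8*4 + 128) + 3) = -30*((-176 - 320 - 32 + 32 + 128) + 3) = -30*(-368 + 3) = -30*(-365) = 10950)
k² = 10950² = 119902500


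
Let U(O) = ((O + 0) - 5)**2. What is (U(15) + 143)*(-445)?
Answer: -108135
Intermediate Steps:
U(O) = (-5 + O)**2 (U(O) = (O - 5)**2 = (-5 + O)**2)
(U(15) + 143)*(-445) = ((-5 + 15)**2 + 143)*(-445) = (10**2 + 143)*(-445) = (100 + 143)*(-445) = 243*(-445) = -108135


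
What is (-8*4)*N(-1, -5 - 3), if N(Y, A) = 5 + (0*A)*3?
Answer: -160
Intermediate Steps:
N(Y, A) = 5 (N(Y, A) = 5 + 0*3 = 5 + 0 = 5)
(-8*4)*N(-1, -5 - 3) = -8*4*5 = -32*5 = -160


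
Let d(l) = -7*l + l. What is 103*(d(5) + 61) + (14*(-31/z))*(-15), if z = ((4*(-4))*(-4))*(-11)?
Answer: 1120681/352 ≈ 3183.8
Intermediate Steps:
d(l) = -6*l
z = -704 (z = -16*(-4)*(-11) = 64*(-11) = -704)
103*(d(5) + 61) + (14*(-31/z))*(-15) = 103*(-6*5 + 61) + (14*(-31/(-704)))*(-15) = 103*(-30 + 61) + (14*(-31*(-1/704)))*(-15) = 103*31 + (14*(31/704))*(-15) = 3193 + (217/352)*(-15) = 3193 - 3255/352 = 1120681/352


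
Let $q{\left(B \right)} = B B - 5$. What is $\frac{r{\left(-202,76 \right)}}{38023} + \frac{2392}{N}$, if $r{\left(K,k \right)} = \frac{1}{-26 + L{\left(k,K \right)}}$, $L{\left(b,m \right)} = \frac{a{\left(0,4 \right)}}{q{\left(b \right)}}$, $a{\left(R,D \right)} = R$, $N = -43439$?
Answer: $- \frac{2364769855}{42943708522} \approx -0.055067$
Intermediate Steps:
$q{\left(B \right)} = -5 + B^{2}$ ($q{\left(B \right)} = B^{2} - 5 = -5 + B^{2}$)
$L{\left(b,m \right)} = 0$ ($L{\left(b,m \right)} = \frac{0}{-5 + b^{2}} = 0$)
$r{\left(K,k \right)} = - \frac{1}{26}$ ($r{\left(K,k \right)} = \frac{1}{-26 + 0} = \frac{1}{-26} = - \frac{1}{26}$)
$\frac{r{\left(-202,76 \right)}}{38023} + \frac{2392}{N} = - \frac{1}{26 \cdot 38023} + \frac{2392}{-43439} = \left(- \frac{1}{26}\right) \frac{1}{38023} + 2392 \left(- \frac{1}{43439}\right) = - \frac{1}{988598} - \frac{2392}{43439} = - \frac{2364769855}{42943708522}$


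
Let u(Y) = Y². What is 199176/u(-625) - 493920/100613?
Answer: -172897805112/39301953125 ≈ -4.3992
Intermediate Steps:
199176/u(-625) - 493920/100613 = 199176/((-625)²) - 493920/100613 = 199176/390625 - 493920*1/100613 = 199176*(1/390625) - 493920/100613 = 199176/390625 - 493920/100613 = -172897805112/39301953125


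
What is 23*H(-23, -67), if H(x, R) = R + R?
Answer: -3082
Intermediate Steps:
H(x, R) = 2*R
23*H(-23, -67) = 23*(2*(-67)) = 23*(-134) = -3082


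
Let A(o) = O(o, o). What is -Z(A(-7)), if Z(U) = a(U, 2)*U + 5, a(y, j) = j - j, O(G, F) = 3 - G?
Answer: -5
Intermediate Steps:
A(o) = 3 - o
a(y, j) = 0
Z(U) = 5 (Z(U) = 0*U + 5 = 0 + 5 = 5)
-Z(A(-7)) = -1*5 = -5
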